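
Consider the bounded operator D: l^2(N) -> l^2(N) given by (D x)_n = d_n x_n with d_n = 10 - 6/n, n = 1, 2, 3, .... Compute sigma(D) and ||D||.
sigma(D) = {10 - 6/n : n ≥ 1} ∪ {10}; ||D|| = 10

A bounded diagonal operator on l^2 with diagonal entries d_n has spectrum equal to the closure of {d_n : n ≥ 1}: every d_n is an eigenvalue (with eigenvector e_n), so {d_n} ⊂ sigma(D); the spectrum is closed, so its closure is too; and for lambda not in the closure, (D - lambda I) has bounded inverse (the diagonal entries 1/(d_n - lambda) are bounded). For our sequence d_n = 10 - 6/n, n = 1, 2, 3, ...:
  - {d_n} = {10 - 6/n : n ≥ 1}; the only limit point is 10
  - closure = {10 - 6/n : n ≥ 1} ∪ {10}
For the norm: a diagonal operator has ||D|| = sup_n |d_n|. Here d_n = 10 - 6/n increases monotonically from d_1 = 4 toward 10, with all terms in [4, 10); so sup_n |d_n| = 10 (the supremum is the limit, not attained). So ||D|| = 10.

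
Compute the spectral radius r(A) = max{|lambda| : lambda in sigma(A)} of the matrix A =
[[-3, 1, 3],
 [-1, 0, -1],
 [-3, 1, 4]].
r(A) ≈ 1.8393

The eigenvalues of A are the roots of its characteristic polynomial. With M = A (coefficients from the trace, the sum of principal 2x2 minors, and det A):
  p(λ) = det(λ I - M) = λ^3 - λ^2 - λ - 1.
No integer candidate from the rational root theorem (±divisors of 1) is a root, so the roots are irrational. The cubic discriminant is Δ = -44 < 0, so there is one real root and a complex-conjugate pair. p(1) = -2 and p(2) = 1 have opposite signs, so a root lies in (1, 2); Newton's method refines it to λ ≈ 1.8393. Dividing out (λ - (1.8393)) leaves approximately λ^2 + 0.8393λ + 0.5437. For λ^2 + 0.8393λ + 0.5437 the discriminant is -1.4704. It is negative, so the remaining roots are the complex-conjugate pair λ ≈ -0.4196 ± 0.6063i. Their product equals the constant term, so |λ|^2 ≈ 0.5437 and |λ| ≈ 0.7374.
Thus the eigenvalues (to 4 decimals) are 1.8393 (modulus 1.8393); -0.4196 ± 0.6063i (modulus 0.7374). The spectral radius is the largest modulus: r(A) ≈ 1.8393. (Cross-check: r(A) ≤ ||A||_2 ≈ 6.6925; equality holds whenever A is normal, though it can also hold for some non-normal A.)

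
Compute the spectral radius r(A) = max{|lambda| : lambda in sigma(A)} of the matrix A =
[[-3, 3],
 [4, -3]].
r(A) = (6 + sqrt(48))/2 ≈ 6.4641

The eigenvalues of A are the roots of its characteristic polynomial. With M = A (coefficients from the trace and determinant):
  p(λ) = det(λ I - M) = λ^2 + 6λ - 3.
For λ^2 + 6λ - 3 the discriminant is 48. It is nonnegative but not a perfect square, so the roots are real and irrational: λ = (-6 ± sqrt(48))/2 ≈ 0.4641, -6.4641.
Thus the eigenvalues (to 4 decimals) are 0.4641 (modulus 0.4641); -6.4641 (modulus 6.4641). The spectral radius is the largest modulus: r(A) = (6 + sqrt(48))/2 ≈ 6.4641. (Cross-check: r(A) ≤ ||A||_2 ≈ 6.5414; equality holds whenever A is normal, though it can also hold for some non-normal A.)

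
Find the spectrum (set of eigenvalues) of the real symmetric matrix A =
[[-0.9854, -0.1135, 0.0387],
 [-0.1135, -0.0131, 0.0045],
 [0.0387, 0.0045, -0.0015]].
sigma(A) ≈ {-1, 0} (0 with multiplicity 2)

A is real symmetric, so its spectrum consists of real eigenvalues. Expanding the characteristic polynomial of the displayed matrix gives
  det(λ I - A) = p(λ) = λ^3 + (1)λ^2 + (0)λ + (0).
Solving p(λ) = 0 yields eigenvalues ≈ -1, 0, 0. (A is shown rounded to 4 decimals, so these recover the underlying integer eigenvalues to within that precision.)
Verification: the trace of A = -1 equals the sum of eigenvalues -1, and det(A) ≈ 0.0000 matches the eigenvalue product 0.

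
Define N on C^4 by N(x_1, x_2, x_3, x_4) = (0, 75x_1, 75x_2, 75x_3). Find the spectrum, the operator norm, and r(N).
sigma(N) = {0}; ||N|| = 75; r(N) = 0. (N is nilpotent with N^4 = 0.)

On C^4, N is a strictly lower-triangular matrix with 75 on the subdiagonal and zeros elsewhere, so its characteristic polynomial is lambda^4 and every eigenvalue is 0: sigma(N) = {0}. For the operator norm, N e_i = 75e_{i+1} for i = 1, ..., 3 and N e_4 = 0, so the singular values of N are 75 (with multiplicity 3) and 0; hence ||N|| = 75. The spectral radius r(N) = max|lambda| = 0. Note ||N|| > r(N) — characteristic of non-normal nilpotent operators. Indeed N^4 = 0.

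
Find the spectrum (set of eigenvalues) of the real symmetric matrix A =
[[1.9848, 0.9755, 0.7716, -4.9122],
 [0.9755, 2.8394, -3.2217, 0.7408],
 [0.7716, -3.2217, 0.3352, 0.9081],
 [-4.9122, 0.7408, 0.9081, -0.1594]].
sigma(A) ≈ {-5, -1, 5, 6}

A is real symmetric, so its spectrum consists of real eigenvalues. Expanding the characteristic polynomial of the displayed matrix gives
  det(λ I - A) = p(λ) = λ^4 + (-5)λ^3 + (-31)λ^2 + (124.998)λ + (149.9878).
Solving p(λ) = 0 yields eigenvalues ≈ -5, -1, 5, 6. (A is shown rounded to 4 decimals, so these recover the underlying integer eigenvalues to within that precision.)
Verification: the trace of A = 5 equals the sum of eigenvalues 5, and det(A) ≈ 149.9878 matches the eigenvalue product 150.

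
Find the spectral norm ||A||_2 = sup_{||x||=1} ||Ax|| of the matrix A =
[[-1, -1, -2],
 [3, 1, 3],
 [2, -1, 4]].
||A||_2 ≈ 6.4826 (= sqrt(largest eigenvalue of A^T A))

||A||_2 = sigma_max(A) = sqrt(lambda_max(A^T A)). Form the symmetric matrix M = A^T A =
[[14, 2, 19],
 [2, 3, 1],
 [19, 1, 29]].
Its characteristic polynomial (trace, sum of principal 2x2 minors, determinant of M give the coefficients) is
  p(λ) = det(λ I - M) = λ^3 - 46λ^2 + 169λ - 81.
No integer candidate from the rational root theorem (±divisors of 81) is a root, so the roots are irrational. The cubic discriminant is Δ = 20748321 > 0, so there are three distinct real roots. p(0) = -81 and p(1) = 43 have opposite signs, so a root lies in (0, 1); Newton's method refines it to λ ≈ 0.5652. p(3) = 39 and p(4) = -77 have opposite signs, so a root lies in (3, 4); Newton's method refines it to λ ≈ 3.4104. p(42) = -39 and p(43) = 1639 have opposite signs, so a root lies in (42, 43); Newton's method refines it to λ ≈ 42.0244. Check (Vieta): the three roots sum to 46, matching tr M = 46.
So the eigenvalues of A^T A are ≈ 0.5652, 3.4104, 42.0244 (all ≥ 0, as they must be for A^T A). The largest is λ_max ≈ 42.0244, hence ||A||_2 = sqrt(λ_max) ≈ 6.4826.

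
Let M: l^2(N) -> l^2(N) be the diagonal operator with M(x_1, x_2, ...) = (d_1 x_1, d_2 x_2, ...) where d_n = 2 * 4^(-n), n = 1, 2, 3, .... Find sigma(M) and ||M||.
sigma(M) = {2 * 4^(-n) : n ≥ 1} ∪ {0}; ||M|| = 1/2

A bounded diagonal operator on l^2 with diagonal entries d_n has spectrum equal to the closure of {d_n : n ≥ 1}: every d_n is an eigenvalue (with eigenvector e_n), so {d_n} ⊂ sigma(M); the spectrum is closed, so its closure is too; and for lambda not in the closure, (M - lambda I) has bounded inverse (the diagonal entries 1/(d_n - lambda) are bounded). For our sequence d_n = 2 * 4^(-n), n = 1, 2, 3, ...:
  - {d_n} = {2 * 4^(-n) : n ≥ 1}; the only limit point is 0
  - closure = {2 * 4^(-n) : n ≥ 1} ∪ {0}
For the norm: a diagonal operator has ||M|| = sup_n |d_n|. Here d_n = 2 * 4^(-n) is positive and decreasing, so sup_n |d_n| = d_1 = 2/4 = 1/2. So ||M|| = 1/2.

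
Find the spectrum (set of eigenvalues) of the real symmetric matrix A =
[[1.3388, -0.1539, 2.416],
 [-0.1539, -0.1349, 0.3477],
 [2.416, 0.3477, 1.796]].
sigma(A) ≈ {-1, 0, 4}

A is real symmetric, so its spectrum consists of real eigenvalues. Expanding the characteristic polynomial of the displayed matrix gives
  det(λ I - A) = p(λ) = λ^3 + (-3)λ^2 + (-4)λ + (0).
Solving p(λ) = 0 yields eigenvalues ≈ -1, 0, 4. (A is shown rounded to 4 decimals, so these recover the underlying integer eigenvalues to within that precision.)
Verification: the trace of A = 3 equals the sum of eigenvalues 3, and det(A) ≈ 0.0001 matches the eigenvalue product 0.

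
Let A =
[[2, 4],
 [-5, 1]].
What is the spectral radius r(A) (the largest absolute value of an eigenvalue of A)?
r(A) = sqrt(22) ≈ 4.6904

The eigenvalues of A are the roots of its characteristic polynomial. With M = A (coefficients from the trace and determinant):
  p(λ) = det(λ I - M) = λ^2 - 3λ + 22.
For λ^2 - 3λ + 22 the discriminant is -79. It is negative, so the roots are the complex-conjugate pair λ = 3/2 ± (sqrt(79)/2) i ≈ 1.5 ± 4.4441i. For a conjugate pair the product of the roots equals the constant term, so |λ|^2 = 22 and |λ| = sqrt(22) ≈ 4.6904.
Thus the eigenvalues (to 4 decimals) are 1.5 ± 4.4441i (modulus 4.6904). The spectral radius is the largest modulus: r(A) = sqrt(22) ≈ 4.6904. (Cross-check: r(A) ≤ ||A||_2 ≈ 5.4505; equality holds whenever A is normal, though it can also hold for some non-normal A.)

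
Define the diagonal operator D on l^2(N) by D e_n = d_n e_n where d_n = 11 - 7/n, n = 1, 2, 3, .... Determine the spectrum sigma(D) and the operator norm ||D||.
sigma(D) = {11 - 7/n : n ≥ 1} ∪ {11}; ||D|| = 11

A bounded diagonal operator on l^2 with diagonal entries d_n has spectrum equal to the closure of {d_n : n ≥ 1}: every d_n is an eigenvalue (with eigenvector e_n), so {d_n} ⊂ sigma(D); the spectrum is closed, so its closure is too; and for lambda not in the closure, (D - lambda I) has bounded inverse (the diagonal entries 1/(d_n - lambda) are bounded). For our sequence d_n = 11 - 7/n, n = 1, 2, 3, ...:
  - {d_n} = {11 - 7/n : n ≥ 1}; the only limit point is 11
  - closure = {11 - 7/n : n ≥ 1} ∪ {11}
For the norm: a diagonal operator has ||D|| = sup_n |d_n|. Here d_n = 11 - 7/n increases monotonically from d_1 = 4 toward 11, with all terms in [4, 11); so sup_n |d_n| = 11 (the supremum is the limit, not attained). So ||D|| = 11.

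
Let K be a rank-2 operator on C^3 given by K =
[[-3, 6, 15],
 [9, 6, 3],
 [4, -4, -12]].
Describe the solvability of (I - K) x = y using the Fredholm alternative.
(I - K) is invertible (det(I - K) = -146 ≠ 0), so for every y in C^3 the equation (I - K) x = y has a unique solution.

K has rank 2 and factors as K = U V^T = u1 v1^T + u2 v2^T with u1 = (-3, -3, 2), v1 = (-1, -2, -3), u2 = (2, -2, -2), v2 = (-3, 0, 3) (multiplying out reproduces the displayed K). The nonzero eigenvalues of U V^T coincide with those of the 2 x 2 matrix G = V^T U = [[v1·u1, v1·u2], [v2·u1, v2·u2]] = [[3, 8], [15, -12]], and by the Sylvester determinant identity det(I_3 - U V^T) = det(I_2 - V^T U) = det([[-2, -8], [-15, 13]]) = (-2)(13) - (-8)(-15) = -146. (Direct check: I - K =
[[4, -6, -15],
 [-9, -5, -3],
 [-4, 4, 13]]
has determinant -146.) The finite-dimensional Fredholm alternative says: either (I - K) is invertible, or ker(I - K) ≠ {0} and then range(I - K) = ker((I - K)^*)^⊥, with dim ker(I - K) = dim ker((I - K)^*). Since det(I - K) ≠ 0, 1 is not an eigenvalue of K and ker(I - K) = {0}, so we are in the first case: for every y there is a unique x = (I - K)^(-1) y. (Explicitly, by the Woodbury identity, (I - U V^T)^(-1) = I + U (I_2 - G)^(-1) V^T.)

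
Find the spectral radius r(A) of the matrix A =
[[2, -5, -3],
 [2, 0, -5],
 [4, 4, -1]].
r(A) ≈ 6.5955

The eigenvalues of A are the roots of its characteristic polynomial. With M = A (coefficients from the trace, the sum of principal 2x2 minors, and det A):
  p(λ) = det(λ I - M) = λ^3 - λ^2 + 40λ - 106.
No integer candidate from the rational root theorem (±divisors of 106) is a root, so the roots are irrational. The cubic discriminant is Δ = -481876 < 0, so there is one real root and a complex-conjugate pair. p(2) = -22 and p(3) = 32 have opposite signs, so a root lies in (2, 3); Newton's method refines it to λ ≈ 2.4367. Dividing out (λ - (2.4367)) leaves approximately λ^2 + 1.4367λ + 43.5009. For λ^2 + 1.4367λ + 43.5009 the discriminant is -171.9395. It is negative, so the remaining roots are the complex-conjugate pair λ ≈ -0.7184 ± 6.5563i. Their product equals the constant term, so |λ|^2 ≈ 43.5009 and |λ| ≈ 6.5955.
Thus the eigenvalues (to 4 decimals) are 2.4367 (modulus 2.4367); -0.7184 ± 6.5563i (modulus 6.5955). The spectral radius is the largest modulus: r(A) ≈ 6.5955. (Cross-check: r(A) ≤ ||A||_2 ≈ 7.2869; equality holds whenever A is normal, though it can also hold for some non-normal A.)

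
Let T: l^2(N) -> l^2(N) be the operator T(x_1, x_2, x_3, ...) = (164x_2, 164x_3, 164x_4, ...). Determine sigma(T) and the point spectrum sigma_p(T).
sigma(T) = closed disk {z in C : |z| ≤ 164}; sigma_p(T) = open disk {z in C : |z| < 164}

Note T = 164·V where V is the unit left shift (V x)_k = x_{k+1}; so sigma(T) = 164·sigma(V) and ||T|| = 164||V||. ||T x||^2 = 26896sum_{k≥2} |x_k|^2 ≤ 26896||x||^2, with equality on {x : x_1 = 0}, so ||T|| = 164. For any lambda with |lambda| < 164, set r = lambda/164 (|r| < 1); the vector x = (1, r, r^2, ...) is in l^2 and satisfies T x = 164(r, r^2, ...) = lambda x, so lambda is an eigenvalue. On the boundary |lambda| = 164 the geometric series diverges, so no l^2 eigenvector exists, but these lambda lie in the approximate point spectrum. Hence sigma(T) is the closed disk of radius 164 and sigma_p(T) is the open disk.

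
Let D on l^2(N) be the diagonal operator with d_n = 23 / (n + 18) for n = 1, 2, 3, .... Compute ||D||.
||D|| = 23/19 (attained at n = 1)

For D diagonal, ||D|| = sup_n |d_n| = sup_n 23/(n + 18). This is positive and strictly decreasing in n, so the supremum is attained at n = 1: d_1 = 23/(1 + 18) = 23/19. Hence ||D|| = 23/19.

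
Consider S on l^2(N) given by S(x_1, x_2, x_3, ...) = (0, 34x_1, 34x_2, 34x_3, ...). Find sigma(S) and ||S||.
sigma(S) = closed disk {z in C : |z| ≤ 34}; ||S|| = 34

Note S = 34·U where U is the unit right shift (U x)_k = x_{k-1} (with x_0 := 0); so ||S|| = 34||U|| and sigma(S) = 34·sigma(U). ||S x||^2 = sum_{k≥1} |34x_k|^2 = 1156||x||^2, so ||S|| = 34 and sigma(S) ⊂ {|z| ≤ 34}. For any |lambda| < 34, the equation (S - lambda I) x = 0 forces x_1 = 0, then 34x_k = lambda x_{k+1} ⇒ x = 0, so S has no eigenvalues. But (S - lambda I) is not surjective for |lambda| < 34: solving (S - lambda I) x = e_1 would require x_n proportional to (lambda/34)^(-n), which is not in l^2. So every |lambda| < 34 lies in the residual spectrum. The boundary |lambda| = 34 is in the approximate point spectrum (the spectrum is closed). Hence sigma(S) is the closed disk of radius 34.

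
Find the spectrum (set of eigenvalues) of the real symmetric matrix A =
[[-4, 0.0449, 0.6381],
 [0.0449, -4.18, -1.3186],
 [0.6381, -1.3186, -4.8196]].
sigma(A) ≈ {-6, -4, -3}

A is real symmetric, so its spectrum consists of real eigenvalues. Expanding the characteristic polynomial of the displayed matrix gives
  det(λ I - A) = p(λ) = λ^3 + (13)λ^2 + (54)λ + (72).
Solving p(λ) = 0 yields eigenvalues ≈ -6, -4, -3. (A is shown rounded to 4 decimals, so these recover the underlying integer eigenvalues to within that precision.)
Verification: the trace of A = -13 equals the sum of eigenvalues -13, and det(A) ≈ -72.0001 matches the eigenvalue product -72.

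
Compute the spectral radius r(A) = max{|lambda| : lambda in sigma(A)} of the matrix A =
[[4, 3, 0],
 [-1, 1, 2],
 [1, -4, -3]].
r(A) ≈ 3.4381

The eigenvalues of A are the roots of its characteristic polynomial. With M = A (coefficients from the trace, the sum of principal 2x2 minors, and det A):
  p(λ) = det(λ I - M) = λ^3 - 2λ^2 - 17.
No integer candidate from the rational root theorem (±divisors of 17) is a root, so the roots are irrational. The cubic discriminant is Δ = -8347 < 0, so there is one real root and a complex-conjugate pair. p(3) = -8 and p(4) = 15 have opposite signs, so a root lies in (3, 4); Newton's method refines it to λ ≈ 3.4381. Dividing out (λ - (3.4381)) leaves approximately λ^2 + 1.4381λ + 4.9445. For λ^2 + 1.4381λ + 4.9445 the discriminant is -17.7099. It is negative, so the remaining roots are the complex-conjugate pair λ ≈ -0.7191 ± 2.1042i. Their product equals the constant term, so |λ|^2 ≈ 4.9445 and |λ| ≈ 2.2236.
Thus the eigenvalues (to 4 decimals) are 3.4381 (modulus 3.4381); -0.7191 ± 2.1042i (modulus 2.2236). The spectral radius is the largest modulus: r(A) ≈ 3.4381. (Cross-check: r(A) ≤ ||A||_2 ≈ 5.9663; equality holds whenever A is normal, though it can also hold for some non-normal A.)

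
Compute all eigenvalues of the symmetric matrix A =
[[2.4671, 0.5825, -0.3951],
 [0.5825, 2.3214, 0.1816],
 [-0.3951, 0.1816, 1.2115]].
sigma(A) ≈ {1, 2, 3}

A is real symmetric, so its spectrum consists of real eigenvalues. Expanding the characteristic polynomial of the displayed matrix gives
  det(λ I - A) = p(λ) = λ^3 + (-6)λ^2 + (11)λ + (-6).
Solving p(λ) = 0 yields eigenvalues ≈ 1, 2, 3. (A is shown rounded to 4 decimals, so these recover the underlying integer eigenvalues to within that precision.)
Verification: the trace of A = 6 equals the sum of eigenvalues 6, and det(A) ≈ 6.0000 matches the eigenvalue product 6.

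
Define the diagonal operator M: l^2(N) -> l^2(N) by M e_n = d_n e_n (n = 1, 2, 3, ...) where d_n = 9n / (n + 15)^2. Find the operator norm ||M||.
||M|| = 3/20 (attained at n = 15)

For M diagonal, ||M|| = sup_n |d_n|. Treat f(x) = 9x / (x + 15)^2 for real x > 0. By the quotient rule, f'(x) = 9(15 - x)/(x + 15)^3, which is positive for x < 15 and negative for x > 15. So f has a unique maximum at x = 15, and since 15 is a positive integer, the supremum over n ≥ 1 is attained at n = 15: d_15 = 9·15/(15 + 15)^2 = 9·15/900 = 3/20. Hence ||M|| = 3/20.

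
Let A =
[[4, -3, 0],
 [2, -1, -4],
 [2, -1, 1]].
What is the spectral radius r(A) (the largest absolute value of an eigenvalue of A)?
r(A) ≈ 4.3069

The eigenvalues of A are the roots of its characteristic polynomial. With M = A (coefficients from the trace, the sum of principal 2x2 minors, and det A):
  p(λ) = det(λ I - M) = λ^3 - 4λ^2 + λ - 10.
No integer candidate from the rational root theorem (±divisors of 10) is a root, so the roots are irrational. The cubic discriminant is Δ = -4528 < 0, so there is one real root and a complex-conjugate pair. p(4) = -6 and p(5) = 20 have opposite signs, so a root lies in (4, 5); Newton's method refines it to λ ≈ 4.3069. Dividing out (λ - (4.3069)) leaves approximately λ^2 + 0.3069λ + 2.3218. For λ^2 + 0.3069λ + 2.3218 the discriminant is -9.1932. It is negative, so the remaining roots are the complex-conjugate pair λ ≈ -0.1535 ± 1.516i. Their product equals the constant term, so |λ|^2 ≈ 2.3218 and |λ| ≈ 1.5238.
Thus the eigenvalues (to 4 decimals) are 4.3069 (modulus 4.3069); -0.1535 ± 1.516i (modulus 1.5238). The spectral radius is the largest modulus: r(A) ≈ 4.3069. (Cross-check: r(A) ≤ ||A||_2 ≈ 6.0817; equality holds whenever A is normal, though it can also hold for some non-normal A.)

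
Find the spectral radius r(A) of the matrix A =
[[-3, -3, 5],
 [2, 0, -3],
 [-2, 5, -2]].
r(A) ≈ 5.8183

The eigenvalues of A are the roots of its characteristic polynomial. With M = A (coefficients from the trace, the sum of principal 2x2 minors, and det A):
  p(λ) = det(λ I - M) = λ^3 + 5λ^2 + 37λ + 25.
No integer candidate from the rational root theorem (±divisors of 25) is a root, so the roots are irrational. The cubic discriminant is Δ = -114512 < 0, so there is one real root and a complex-conjugate pair. p(-1) = -8 and p(0) = 25 have opposite signs, so a root lies in (-1, 0); Newton's method refines it to λ ≈ -0.7385. Dividing out (λ - (-0.7385)) leaves approximately λ^2 + 4.2615λ + 33.8529. For λ^2 + 4.2615λ + 33.8529 the discriminant is -117.2512. It is negative, so the remaining roots are the complex-conjugate pair λ ≈ -2.1308 ± 5.4141i. Their product equals the constant term, so |λ|^2 ≈ 33.8529 and |λ| ≈ 5.8183.
Thus the eigenvalues (to 4 decimals) are -0.7385 (modulus 0.7385); -2.1308 ± 5.4141i (modulus 5.8183). The spectral radius is the largest modulus: r(A) ≈ 5.8183. (Cross-check: r(A) ≤ ||A||_2 ≈ 8.0139; equality holds whenever A is normal, though it can also hold for some non-normal A.)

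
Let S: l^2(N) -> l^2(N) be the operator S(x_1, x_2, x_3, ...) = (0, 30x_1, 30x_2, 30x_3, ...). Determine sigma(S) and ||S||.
sigma(S) = closed disk {z in C : |z| ≤ 30}; ||S|| = 30

Note S = 30·U where U is the unit right shift (U x)_k = x_{k-1} (with x_0 := 0); so ||S|| = 30||U|| and sigma(S) = 30·sigma(U). ||S x||^2 = sum_{k≥1} |30x_k|^2 = 900||x||^2, so ||S|| = 30 and sigma(S) ⊂ {|z| ≤ 30}. For any |lambda| < 30, the equation (S - lambda I) x = 0 forces x_1 = 0, then 30x_k = lambda x_{k+1} ⇒ x = 0, so S has no eigenvalues. But (S - lambda I) is not surjective for |lambda| < 30: solving (S - lambda I) x = e_1 would require x_n proportional to (lambda/30)^(-n), which is not in l^2. So every |lambda| < 30 lies in the residual spectrum. The boundary |lambda| = 30 is in the approximate point spectrum (the spectrum is closed). Hence sigma(S) is the closed disk of radius 30.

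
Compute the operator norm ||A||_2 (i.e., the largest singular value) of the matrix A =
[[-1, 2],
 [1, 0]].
||A||_2 = sqrt((6 + sqrt(20))/2) ≈ 2.2882 (= sqrt(largest eigenvalue of A^T A))

||A||_2 = sigma_max(A) = sqrt(lambda_max(A^T A)). Form the symmetric matrix M = A^T A =
[[2, -2],
 [-2, 4]].
Its characteristic polynomial (trace, determinant of M give the coefficients) is
  p(λ) = det(λ I - M) = λ^2 - 6λ + 4.
For λ^2 - 6λ + 4 the discriminant is 20. It is nonnegative but not a perfect square, so the roots are real and irrational: λ = (6 ± sqrt(20))/2 ≈ 5.2361, 0.7639.
So the eigenvalues of A^T A are ≈ 0.7639, 5.2361 (all ≥ 0, as they must be for A^T A). The largest is λ_max = (6 + sqrt(20))/2 ≈ 5.2361, hence ||A||_2 = sqrt(λ_max) = sqrt((6 + sqrt(20))/2) ≈ 2.2882.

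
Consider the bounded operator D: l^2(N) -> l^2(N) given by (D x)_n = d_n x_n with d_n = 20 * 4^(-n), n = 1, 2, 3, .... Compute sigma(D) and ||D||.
sigma(D) = {20 * 4^(-n) : n ≥ 1} ∪ {0}; ||D|| = 5

A bounded diagonal operator on l^2 with diagonal entries d_n has spectrum equal to the closure of {d_n : n ≥ 1}: every d_n is an eigenvalue (with eigenvector e_n), so {d_n} ⊂ sigma(D); the spectrum is closed, so its closure is too; and for lambda not in the closure, (D - lambda I) has bounded inverse (the diagonal entries 1/(d_n - lambda) are bounded). For our sequence d_n = 20 * 4^(-n), n = 1, 2, 3, ...:
  - {d_n} = {20 * 4^(-n) : n ≥ 1}; the only limit point is 0
  - closure = {20 * 4^(-n) : n ≥ 1} ∪ {0}
For the norm: a diagonal operator has ||D|| = sup_n |d_n|. Here d_n = 20 * 4^(-n) is positive and decreasing, so sup_n |d_n| = d_1 = 20/4 = 5. So ||D|| = 5.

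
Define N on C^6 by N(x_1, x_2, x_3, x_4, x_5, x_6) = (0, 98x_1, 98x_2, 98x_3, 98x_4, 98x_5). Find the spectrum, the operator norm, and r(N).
sigma(N) = {0}; ||N|| = 98; r(N) = 0. (N is nilpotent with N^6 = 0.)

On C^6, N is a strictly lower-triangular matrix with 98 on the subdiagonal and zeros elsewhere, so its characteristic polynomial is lambda^6 and every eigenvalue is 0: sigma(N) = {0}. For the operator norm, N e_i = 98e_{i+1} for i = 1, ..., 5 and N e_6 = 0, so the singular values of N are 98 (with multiplicity 5) and 0; hence ||N|| = 98. The spectral radius r(N) = max|lambda| = 0. Note ||N|| > r(N) — characteristic of non-normal nilpotent operators. Indeed N^6 = 0.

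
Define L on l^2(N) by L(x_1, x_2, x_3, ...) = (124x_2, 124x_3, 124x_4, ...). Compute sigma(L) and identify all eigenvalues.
sigma(L) = closed disk {z in C : |z| ≤ 124}; sigma_p(L) = open disk {z in C : |z| < 124}

Note L = 124·V where V is the unit left shift (V x)_k = x_{k+1}; so sigma(L) = 124·sigma(V) and ||L|| = 124||V||. ||L x||^2 = 15376sum_{k≥2} |x_k|^2 ≤ 15376||x||^2, with equality on {x : x_1 = 0}, so ||L|| = 124. For any lambda with |lambda| < 124, set r = lambda/124 (|r| < 1); the vector x = (1, r, r^2, ...) is in l^2 and satisfies L x = 124(r, r^2, ...) = lambda x, so lambda is an eigenvalue. On the boundary |lambda| = 124 the geometric series diverges, so no l^2 eigenvector exists, but these lambda lie in the approximate point spectrum. Hence sigma(L) is the closed disk of radius 124 and sigma_p(L) is the open disk.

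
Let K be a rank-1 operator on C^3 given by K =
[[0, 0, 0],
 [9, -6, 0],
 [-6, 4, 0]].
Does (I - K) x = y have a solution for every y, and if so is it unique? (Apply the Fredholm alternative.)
(I - K) is invertible (det(I - K) = 7 ≠ 0), so for every y in C^3 the equation (I - K) x = y has a unique solution.

K has rank 1, so it is an outer product K = u v^T: every row of K is a multiple of one row vector. Reading off the entries, u = (0, -3, 2) and v = (-3, 2, 0) (row i of K equals u_i·v^T). A rank-one matrix u v^T satisfies K u = u (v·u) and kills the (2)-dimensional subspace v^⊥, so its characteristic polynomial is lambda^2 (lambda - v·u) with v·u = tr K = -6. Hence the eigenvalues of I - K are 1 (multiplicity 2) and 1 - (-6) = 7, so det(I - K) = 7. (Direct check: I - K =
[[1, 0, 0],
 [-9, 7, 0],
 [6, -4, 1]]
has determinant 7.) The finite-dimensional Fredholm alternative says: either (I - K) is invertible, or ker(I - K) ≠ {0} and then range(I - K) = ker((I - K)^*)^⊥, with dim ker(I - K) = dim ker((I - K)^*). Since det(I - K) ≠ 0, 1 is not an eigenvalue of K and ker(I - K) = {0}, so we are in the first case: for every y there is a unique x = (I - K)^(-1) y. Explicitly, by the Sherman–Morrison formula, (I - u v^T)^(-1) = I + u v^T/(1 - v·u), i.e. (I - K)^(-1) = I + K/(7).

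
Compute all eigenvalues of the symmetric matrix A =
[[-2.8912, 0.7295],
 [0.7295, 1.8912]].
sigma(A) ≈ {-3, 2}

A is real symmetric, so its spectrum consists of real eigenvalues. Expanding the characteristic polynomial of the displayed matrix gives
  det(λ I - A) = p(λ) = λ^2 + (1)λ + (-6).
Solving p(λ) = 0 yields eigenvalues ≈ -3, 2. (A is shown rounded to 4 decimals, so these recover the underlying integer eigenvalues to within that precision.)
Verification: the trace of A = -1 equals the sum of eigenvalues -1, and det(A) ≈ -6.0000 matches the eigenvalue product -6.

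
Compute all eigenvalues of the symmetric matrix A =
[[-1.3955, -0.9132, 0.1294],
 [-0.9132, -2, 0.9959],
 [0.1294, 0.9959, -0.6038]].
sigma(A) ≈ {-3, -1, 0}

A is real symmetric, so its spectrum consists of real eigenvalues. Expanding the characteristic polynomial of the displayed matrix gives
  det(λ I - A) = p(λ) = λ^3 + (4)λ^2 + (3)λ + (0).
Solving p(λ) = 0 yields eigenvalues ≈ -3, -1, 0. (A is shown rounded to 4 decimals, so these recover the underlying integer eigenvalues to within that precision.)
Verification: the trace of A = -4 equals the sum of eigenvalues -4, and det(A) ≈ -0.0001 matches the eigenvalue product 0.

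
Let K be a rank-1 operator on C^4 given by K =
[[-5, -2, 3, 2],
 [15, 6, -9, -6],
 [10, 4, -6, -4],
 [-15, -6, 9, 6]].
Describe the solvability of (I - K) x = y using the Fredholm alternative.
(I - K) is singular (det(I - K) = 0, i.e. 1 ∈ sigma(K)). (I - K) x = y is solvable iff y ⊥ ker((I - K)^*) = span{(-5, -2, 3, 2)}, i.e. iff -5y_1 - 2y_2 + 3y_3 + 2y_4 = 0. When solvable, the solutions are x = y + c·(1, -3, -2, 3), c arbitrary (ker(I - K) = span{(1, -3, -2, 3)}, dimension 1).

K has rank 1, so it is an outer product K = u v^T: every row of K is a multiple of one row vector. Reading off the entries, u = (1, -3, -2, 3) and v = (-5, -2, 3, 2) (row i of K equals u_i·v^T). A rank-one matrix u v^T satisfies K u = u (v·u) and kills the (3)-dimensional subspace v^⊥, so its characteristic polynomial is lambda^3 (lambda - v·u) with v·u = tr K = 1. Hence the eigenvalues of I - K are 1 (multiplicity 3) and 1 - (1) = 0, so det(I - K) = 0. (Direct check: I - K =
[[6, 2, -3, -2],
 [-15, -5, 9, 6],
 [-10, -4, 7, 4],
 [15, 6, -9, -5]]
has determinant 0.) So 1 is an eigenvalue of K and (I - K) is not invertible. The finite-dimensional Fredholm alternative says: either (I - K) is invertible, or ker(I - K) ≠ {0} and then range(I - K) = ker((I - K)^*)^⊥, with dim ker(I - K) = dim ker((I - K)^*). We are in the second case, so we need both kernels. Kernel of I - K: (I - K) u = u - u (v·u) = u - u = 0, so ker(I - K) = span{u} = span{(1, -3, -2, 3)} (it is exactly 1-dimensional because rank(I - K) = 3). Kernel of the adjoint: K is real, so (I - K)^* = I - K^T = I - v u^T, and (I - v u^T) v = v - v (u·v) = 0; hence ker((I - K)^*) = span{v} = span{(-5, -2, 3, 2)}. Therefore (I - K) x = y is solvable iff <y, v> = 0, i.e. iff -5y_1 - 2y_2 + 3y_3 + 2y_4 = 0. When this holds, K y = u (v·y) = 0, so (I - K) y = y and x = y is a particular solution; the full solution set is the line x = y + c·u = y + c·(1, -3, -2, 3), c ∈ C.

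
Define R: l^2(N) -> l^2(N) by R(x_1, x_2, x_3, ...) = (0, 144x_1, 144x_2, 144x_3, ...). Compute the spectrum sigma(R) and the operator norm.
sigma(R) = closed disk {z in C : |z| ≤ 144}; ||R|| = 144

Note R = 144·U where U is the unit right shift (U x)_k = x_{k-1} (with x_0 := 0); so ||R|| = 144||U|| and sigma(R) = 144·sigma(U). ||R x||^2 = sum_{k≥1} |144x_k|^2 = 20736||x||^2, so ||R|| = 144 and sigma(R) ⊂ {|z| ≤ 144}. For any |lambda| < 144, the equation (R - lambda I) x = 0 forces x_1 = 0, then 144x_k = lambda x_{k+1} ⇒ x = 0, so R has no eigenvalues. But (R - lambda I) is not surjective for |lambda| < 144: solving (R - lambda I) x = e_1 would require x_n proportional to (lambda/144)^(-n), which is not in l^2. So every |lambda| < 144 lies in the residual spectrum. The boundary |lambda| = 144 is in the approximate point spectrum (the spectrum is closed). Hence sigma(R) is the closed disk of radius 144.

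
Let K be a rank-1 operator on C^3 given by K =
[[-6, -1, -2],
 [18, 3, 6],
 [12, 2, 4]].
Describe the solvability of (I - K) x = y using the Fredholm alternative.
(I - K) is singular (det(I - K) = 0, i.e. 1 ∈ sigma(K)). (I - K) x = y is solvable iff y ⊥ ker((I - K)^*) = span{(-6, -1, -2)}, i.e. iff -6y_1 - y_2 - 2y_3 = 0. When solvable, the solutions are x = y + c·(1, -3, -2), c arbitrary (ker(I - K) = span{(1, -3, -2)}, dimension 1).

K has rank 1, so it is an outer product K = u v^T: every row of K is a multiple of one row vector. Reading off the entries, u = (1, -3, -2) and v = (-6, -1, -2) (row i of K equals u_i·v^T). A rank-one matrix u v^T satisfies K u = u (v·u) and kills the (2)-dimensional subspace v^⊥, so its characteristic polynomial is lambda^2 (lambda - v·u) with v·u = tr K = 1. Hence the eigenvalues of I - K are 1 (multiplicity 2) and 1 - (1) = 0, so det(I - K) = 0. (Direct check: I - K =
[[7, 1, 2],
 [-18, -2, -6],
 [-12, -2, -3]]
has determinant 0.) So 1 is an eigenvalue of K and (I - K) is not invertible. The finite-dimensional Fredholm alternative says: either (I - K) is invertible, or ker(I - K) ≠ {0} and then range(I - K) = ker((I - K)^*)^⊥, with dim ker(I - K) = dim ker((I - K)^*). We are in the second case, so we need both kernels. Kernel of I - K: (I - K) u = u - u (v·u) = u - u = 0, so ker(I - K) = span{u} = span{(1, -3, -2)} (it is exactly 1-dimensional because rank(I - K) = 2). Kernel of the adjoint: K is real, so (I - K)^* = I - K^T = I - v u^T, and (I - v u^T) v = v - v (u·v) = 0; hence ker((I - K)^*) = span{v} = span{(-6, -1, -2)}. Therefore (I - K) x = y is solvable iff <y, v> = 0, i.e. iff -6y_1 - y_2 - 2y_3 = 0. When this holds, K y = u (v·y) = 0, so (I - K) y = y and x = y is a particular solution; the full solution set is the line x = y + c·u = y + c·(1, -3, -2), c ∈ C.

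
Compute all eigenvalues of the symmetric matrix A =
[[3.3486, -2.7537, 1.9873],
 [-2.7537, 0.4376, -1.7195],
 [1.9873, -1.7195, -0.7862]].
sigma(A) ≈ {-2, -1, 6}

A is real symmetric, so its spectrum consists of real eigenvalues. Expanding the characteristic polynomial of the displayed matrix gives
  det(λ I - A) = p(λ) = λ^3 + (-3)λ^2 + (-16)λ + (-12).
Solving p(λ) = 0 yields eigenvalues ≈ -2, -1, 6. (A is shown rounded to 4 decimals, so these recover the underlying integer eigenvalues to within that precision.)
Verification: the trace of A = 3 equals the sum of eigenvalues 3, and det(A) ≈ 12.0003 matches the eigenvalue product 12.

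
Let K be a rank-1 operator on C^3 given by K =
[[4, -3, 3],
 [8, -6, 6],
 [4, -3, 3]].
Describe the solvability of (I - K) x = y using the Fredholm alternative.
(I - K) is singular (det(I - K) = 0, i.e. 1 ∈ sigma(K)). (I - K) x = y is solvable iff y ⊥ ker((I - K)^*) = span{(4, -3, 3)}, i.e. iff 4y_1 - 3y_2 + 3y_3 = 0. When solvable, the solutions are x = y + c·(1, 2, 1), c arbitrary (ker(I - K) = span{(1, 2, 1)}, dimension 1).

K has rank 1, so it is an outer product K = u v^T: every row of K is a multiple of one row vector. Reading off the entries, u = (1, 2, 1) and v = (4, -3, 3) (row i of K equals u_i·v^T). A rank-one matrix u v^T satisfies K u = u (v·u) and kills the (2)-dimensional subspace v^⊥, so its characteristic polynomial is lambda^2 (lambda - v·u) with v·u = tr K = 1. Hence the eigenvalues of I - K are 1 (multiplicity 2) and 1 - (1) = 0, so det(I - K) = 0. (Direct check: I - K =
[[-3, 3, -3],
 [-8, 7, -6],
 [-4, 3, -2]]
has determinant 0.) So 1 is an eigenvalue of K and (I - K) is not invertible. The finite-dimensional Fredholm alternative says: either (I - K) is invertible, or ker(I - K) ≠ {0} and then range(I - K) = ker((I - K)^*)^⊥, with dim ker(I - K) = dim ker((I - K)^*). We are in the second case, so we need both kernels. Kernel of I - K: (I - K) u = u - u (v·u) = u - u = 0, so ker(I - K) = span{u} = span{(1, 2, 1)} (it is exactly 1-dimensional because rank(I - K) = 2). Kernel of the adjoint: K is real, so (I - K)^* = I - K^T = I - v u^T, and (I - v u^T) v = v - v (u·v) = 0; hence ker((I - K)^*) = span{v} = span{(4, -3, 3)}. Therefore (I - K) x = y is solvable iff <y, v> = 0, i.e. iff 4y_1 - 3y_2 + 3y_3 = 0. When this holds, K y = u (v·y) = 0, so (I - K) y = y and x = y is a particular solution; the full solution set is the line x = y + c·u = y + c·(1, 2, 1), c ∈ C.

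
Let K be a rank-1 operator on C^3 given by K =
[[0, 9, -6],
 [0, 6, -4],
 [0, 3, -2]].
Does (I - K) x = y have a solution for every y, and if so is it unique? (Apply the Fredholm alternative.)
(I - K) is invertible (det(I - K) = -3 ≠ 0), so for every y in C^3 the equation (I - K) x = y has a unique solution.

K has rank 1, so it is an outer product K = u v^T: every row of K is a multiple of one row vector. Reading off the entries, u = (-3, -2, -1) and v = (0, -3, 2) (row i of K equals u_i·v^T). A rank-one matrix u v^T satisfies K u = u (v·u) and kills the (2)-dimensional subspace v^⊥, so its characteristic polynomial is lambda^2 (lambda - v·u) with v·u = tr K = 4. Hence the eigenvalues of I - K are 1 (multiplicity 2) and 1 - (4) = -3, so det(I - K) = -3. (Direct check: I - K =
[[1, -9, 6],
 [0, -5, 4],
 [0, -3, 3]]
has determinant -3.) The finite-dimensional Fredholm alternative says: either (I - K) is invertible, or ker(I - K) ≠ {0} and then range(I - K) = ker((I - K)^*)^⊥, with dim ker(I - K) = dim ker((I - K)^*). Since det(I - K) ≠ 0, 1 is not an eigenvalue of K and ker(I - K) = {0}, so we are in the first case: for every y there is a unique x = (I - K)^(-1) y. Explicitly, by the Sherman–Morrison formula, (I - u v^T)^(-1) = I + u v^T/(1 - v·u), i.e. (I - K)^(-1) = I + K/(-3).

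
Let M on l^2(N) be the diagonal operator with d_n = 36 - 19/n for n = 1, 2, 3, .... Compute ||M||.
||M|| = 36

For a diagonal operator on l^2 with entries d_n, ||M|| = sup_n |d_n|. Here d_1 = 17, d_2 = 53/2, ..., and d_n = 36 - 19/n increases monotonically toward 36. All terms lie in [17, 36), so |d_n| = d_n and the supremum is the limit 36, which is not attained by any individual d_n. Hence ||M|| = 36.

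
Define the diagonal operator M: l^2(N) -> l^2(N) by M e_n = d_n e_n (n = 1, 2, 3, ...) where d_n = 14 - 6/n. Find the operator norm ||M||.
||M|| = 14

For a diagonal operator on l^2 with entries d_n, ||M|| = sup_n |d_n|. Here d_1 = 8, d_2 = 11, ..., and d_n = 14 - 6/n increases monotonically toward 14. All terms lie in [8, 14), so |d_n| = d_n and the supremum is the limit 14, which is not attained by any individual d_n. Hence ||M|| = 14.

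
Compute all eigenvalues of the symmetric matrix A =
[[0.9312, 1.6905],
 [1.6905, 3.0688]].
sigma(A) ≈ {0, 4}

A is real symmetric, so its spectrum consists of real eigenvalues. Expanding the characteristic polynomial of the displayed matrix gives
  det(λ I - A) = p(λ) = λ^2 + (-4)λ + (0).
Solving p(λ) = 0 yields eigenvalues ≈ 0, 4. (A is shown rounded to 4 decimals, so these recover the underlying integer eigenvalues to within that precision.)
Verification: the trace of A = 4 equals the sum of eigenvalues 4, and det(A) ≈ -0.0001 matches the eigenvalue product 0.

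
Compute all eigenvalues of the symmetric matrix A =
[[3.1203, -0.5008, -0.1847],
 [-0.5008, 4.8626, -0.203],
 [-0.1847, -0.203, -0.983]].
sigma(A) ≈ {-1, 3, 5}

A is real symmetric, so its spectrum consists of real eigenvalues. Expanding the characteristic polynomial of the displayed matrix gives
  det(λ I - A) = p(λ) = λ^3 + (-7)λ^2 + (7)λ + (15).
Solving p(λ) = 0 yields eigenvalues ≈ -1, 3, 5. (A is shown rounded to 4 decimals, so these recover the underlying integer eigenvalues to within that precision.)
Verification: the trace of A = 7 equals the sum of eigenvalues 7, and det(A) ≈ -15.0003 matches the eigenvalue product -15.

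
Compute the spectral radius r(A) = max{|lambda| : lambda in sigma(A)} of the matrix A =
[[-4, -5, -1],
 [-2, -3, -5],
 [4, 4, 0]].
r(A) ≈ 5.4786

The eigenvalues of A are the roots of its characteristic polynomial. With M = A (coefficients from the trace, the sum of principal 2x2 minors, and det A):
  p(λ) = det(λ I - M) = λ^3 + 7λ^2 + 26λ - 16.
No integer candidate from the rational root theorem (±divisors of 16) is a root, so the roots are irrational. The cubic discriminant is Δ = -74556 < 0, so there is one real root and a complex-conjugate pair. p(0) = -16 and p(1) = 18 have opposite signs, so a root lies in (0, 1); Newton's method refines it to λ ≈ 0.5331. Dividing out (λ - (0.5331)) leaves approximately λ^2 + 7.5331λ + 30.0155. For λ^2 + 7.5331λ + 30.0155 the discriminant is -63.3152. It is negative, so the remaining roots are the complex-conjugate pair λ ≈ -3.7665 ± 3.9785i. Their product equals the constant term, so |λ|^2 ≈ 30.0155 and |λ| ≈ 5.4786.
Thus the eigenvalues (to 4 decimals) are 0.5331 (modulus 0.5331); -3.7665 ± 3.9785i (modulus 5.4786). The spectral radius is the largest modulus: r(A) ≈ 5.4786. (Cross-check: r(A) ≤ ||A||_2 ≈ 9.708; equality holds whenever A is normal, though it can also hold for some non-normal A.)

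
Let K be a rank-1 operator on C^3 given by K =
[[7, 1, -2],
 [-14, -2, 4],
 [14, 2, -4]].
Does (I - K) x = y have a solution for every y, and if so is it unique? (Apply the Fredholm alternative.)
(I - K) is singular (det(I - K) = 0, i.e. 1 ∈ sigma(K)). (I - K) x = y is solvable iff y ⊥ ker((I - K)^*) = span{(7, 1, -2)}, i.e. iff 7y_1 + y_2 - 2y_3 = 0. When solvable, the solutions are x = y + c·(1, -2, 2), c arbitrary (ker(I - K) = span{(1, -2, 2)}, dimension 1).

K has rank 1, so it is an outer product K = u v^T: every row of K is a multiple of one row vector. Reading off the entries, u = (1, -2, 2) and v = (7, 1, -2) (row i of K equals u_i·v^T). A rank-one matrix u v^T satisfies K u = u (v·u) and kills the (2)-dimensional subspace v^⊥, so its characteristic polynomial is lambda^2 (lambda - v·u) with v·u = tr K = 1. Hence the eigenvalues of I - K are 1 (multiplicity 2) and 1 - (1) = 0, so det(I - K) = 0. (Direct check: I - K =
[[-6, -1, 2],
 [14, 3, -4],
 [-14, -2, 5]]
has determinant 0.) So 1 is an eigenvalue of K and (I - K) is not invertible. The finite-dimensional Fredholm alternative says: either (I - K) is invertible, or ker(I - K) ≠ {0} and then range(I - K) = ker((I - K)^*)^⊥, with dim ker(I - K) = dim ker((I - K)^*). We are in the second case, so we need both kernels. Kernel of I - K: (I - K) u = u - u (v·u) = u - u = 0, so ker(I - K) = span{u} = span{(1, -2, 2)} (it is exactly 1-dimensional because rank(I - K) = 2). Kernel of the adjoint: K is real, so (I - K)^* = I - K^T = I - v u^T, and (I - v u^T) v = v - v (u·v) = 0; hence ker((I - K)^*) = span{v} = span{(7, 1, -2)}. Therefore (I - K) x = y is solvable iff <y, v> = 0, i.e. iff 7y_1 + y_2 - 2y_3 = 0. When this holds, K y = u (v·y) = 0, so (I - K) y = y and x = y is a particular solution; the full solution set is the line x = y + c·u = y + c·(1, -2, 2), c ∈ C.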